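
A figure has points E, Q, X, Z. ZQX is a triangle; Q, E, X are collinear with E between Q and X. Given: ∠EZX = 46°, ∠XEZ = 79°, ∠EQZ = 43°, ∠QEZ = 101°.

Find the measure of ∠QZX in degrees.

1. ∠EXZ = 55°  [△ZEX]
2. ∠XQZ = 43°  [E on ray QX]
3. ∠QXZ = 55°  [E on ray XQ]
4. ∠QZX = 82°  [△ZQX]

∠QZX = 82°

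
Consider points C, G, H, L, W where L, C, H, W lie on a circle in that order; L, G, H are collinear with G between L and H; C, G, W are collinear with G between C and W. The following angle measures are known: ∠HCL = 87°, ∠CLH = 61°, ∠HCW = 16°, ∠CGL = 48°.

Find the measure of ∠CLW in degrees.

1. ∠CHL = 32°  [△LCH]
2. ∠LCW = 71°  [△LGC]
3. ∠CWL = 32°  [same arc LC]
4. ∠CLW = 77°  [△LCW]

∠CLW = 77°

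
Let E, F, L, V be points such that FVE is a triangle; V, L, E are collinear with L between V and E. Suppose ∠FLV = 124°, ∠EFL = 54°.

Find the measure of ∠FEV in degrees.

∠FEV = 70°

1. ∠ELF = 56°  [linear pair at L on VE]
2. ∠FEL = 70°  [△FLE]
3. ∠FEV = 70°  [L on ray EV]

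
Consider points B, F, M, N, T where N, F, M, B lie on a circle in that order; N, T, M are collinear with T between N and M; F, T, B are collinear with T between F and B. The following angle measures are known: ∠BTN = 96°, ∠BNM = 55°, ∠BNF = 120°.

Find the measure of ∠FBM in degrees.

∠FBM = 65°

1. ∠BFM = 55°  [same arc MB]
2. ∠BMF = 60°  [cyclic NFMB, opposite ∠N+∠M]
3. ∠FBM = 65°  [△FMB]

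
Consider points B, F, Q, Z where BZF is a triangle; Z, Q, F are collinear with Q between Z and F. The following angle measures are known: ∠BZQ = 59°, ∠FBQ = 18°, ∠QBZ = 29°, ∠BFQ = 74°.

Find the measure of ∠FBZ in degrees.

1. ∠BZF = 59°  [Q on ray ZF]
2. ∠BFZ = 74°  [Q on ray FZ]
3. ∠FBZ = 47°  [△BZF]

∠FBZ = 47°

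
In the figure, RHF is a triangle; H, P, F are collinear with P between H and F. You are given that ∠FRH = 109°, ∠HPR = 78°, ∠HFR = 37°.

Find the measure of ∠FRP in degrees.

∠FRP = 41°

1. ∠FPR = 102°  [linear pair at P on HF]
2. ∠PFR = 37°  [P on ray FH]
3. ∠FRP = 41°  [△RPF]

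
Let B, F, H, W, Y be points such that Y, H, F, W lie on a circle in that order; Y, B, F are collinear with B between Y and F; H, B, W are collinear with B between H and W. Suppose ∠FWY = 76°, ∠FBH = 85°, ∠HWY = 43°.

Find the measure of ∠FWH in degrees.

∠FWH = 33°

1. ∠FHY = 104°  [cyclic YHFW, opposite ∠H+∠W]
2. ∠HFY = 43°  [same arc YH]
3. ∠FYH = 33°  [△YHF]
4. ∠FWH = 33°  [same arc HF]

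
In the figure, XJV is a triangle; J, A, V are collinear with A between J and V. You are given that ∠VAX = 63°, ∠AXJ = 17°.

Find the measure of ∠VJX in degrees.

1. ∠JAX = 117°  [linear pair at A on JV]
2. ∠AJX = 46°  [△XJA]
3. ∠VJX = 46°  [A on ray JV]

∠VJX = 46°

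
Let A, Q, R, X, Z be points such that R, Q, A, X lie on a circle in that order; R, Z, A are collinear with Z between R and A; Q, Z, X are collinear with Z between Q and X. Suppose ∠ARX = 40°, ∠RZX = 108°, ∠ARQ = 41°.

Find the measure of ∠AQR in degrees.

∠AQR = 107°

1. ∠AQX = 40°  [same arc AX]
2. ∠AZQ = 108°  [vertical angles at Z]
3. ∠QAR = 32°  [△QZA]
4. ∠AQR = 107°  [△RQA]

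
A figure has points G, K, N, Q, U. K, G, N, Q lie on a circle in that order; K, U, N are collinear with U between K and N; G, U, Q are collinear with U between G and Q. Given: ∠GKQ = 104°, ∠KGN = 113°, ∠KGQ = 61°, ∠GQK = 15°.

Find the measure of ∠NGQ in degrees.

∠NGQ = 52°

1. ∠KQN = 67°  [cyclic KGNQ, opposite ∠G+∠Q]
2. ∠KNQ = 61°  [same arc KQ]
3. ∠NKQ = 52°  [△KNQ]
4. ∠NGQ = 52°  [same arc NQ]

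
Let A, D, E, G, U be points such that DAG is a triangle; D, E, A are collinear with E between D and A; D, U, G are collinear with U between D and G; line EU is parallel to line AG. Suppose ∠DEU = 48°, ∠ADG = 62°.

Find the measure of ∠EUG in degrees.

1. ∠DAG = 48°  [EU∥AG, corresponding at E]
2. ∠AGD = 70°  [△DAG]
3. ∠DUE = 70°  [EU∥AG, corresponding at U]
4. ∠EUG = 110°  [linear pair at U on DG]

∠EUG = 110°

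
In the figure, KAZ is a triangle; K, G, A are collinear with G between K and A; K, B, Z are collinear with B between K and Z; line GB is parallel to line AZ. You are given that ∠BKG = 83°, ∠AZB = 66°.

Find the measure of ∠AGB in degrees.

1. ∠AKZ = 83°  [G on KA, B on KZ]
2. ∠AZK = 66°  [B on ray ZK]
3. ∠KAZ = 31°  [△KAZ]
4. ∠BGK = 31°  [GB∥AZ, corresponding at G]
5. ∠AGB = 149°  [linear pair at G on KA]

∠AGB = 149°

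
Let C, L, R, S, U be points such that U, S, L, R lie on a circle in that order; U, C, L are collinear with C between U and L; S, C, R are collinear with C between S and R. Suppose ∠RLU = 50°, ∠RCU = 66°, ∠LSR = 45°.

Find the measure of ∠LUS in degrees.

∠LUS = 16°

1. ∠RSU = 50°  [same arc UR]
2. ∠LCS = 66°  [vertical angles at C]
3. ∠SCU = 114°  [linear pair at C on UL]
4. ∠LUS = 16°  [△UCS]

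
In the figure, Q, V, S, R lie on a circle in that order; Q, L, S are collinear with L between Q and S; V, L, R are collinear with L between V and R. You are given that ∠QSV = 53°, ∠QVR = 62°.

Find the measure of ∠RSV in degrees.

1. ∠QRV = 53°  [same arc QV]
2. ∠RQV = 65°  [△QVR]
3. ∠RSV = 115°  [cyclic QVSR, opposite ∠Q+∠S]

∠RSV = 115°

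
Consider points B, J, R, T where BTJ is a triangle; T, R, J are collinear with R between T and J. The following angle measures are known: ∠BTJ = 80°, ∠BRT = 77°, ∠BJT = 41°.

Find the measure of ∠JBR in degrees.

1. ∠BRJ = 103°  [linear pair at R on TJ]
2. ∠BJR = 41°  [R on ray JT]
3. ∠JBR = 36°  [△BRJ]

∠JBR = 36°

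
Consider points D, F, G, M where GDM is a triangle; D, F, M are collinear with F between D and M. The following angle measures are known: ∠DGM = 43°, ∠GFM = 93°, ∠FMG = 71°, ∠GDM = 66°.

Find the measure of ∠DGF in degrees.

∠DGF = 27°

1. ∠DFG = 87°  [linear pair at F on DM]
2. ∠FDG = 66°  [F on ray DM]
3. ∠DGF = 27°  [△GDF]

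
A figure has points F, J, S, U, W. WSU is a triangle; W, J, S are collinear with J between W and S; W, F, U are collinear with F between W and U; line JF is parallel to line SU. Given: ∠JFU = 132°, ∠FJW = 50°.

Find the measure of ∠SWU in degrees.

1. ∠JFW = 48°  [linear pair at F on WU]
2. ∠FWJ = 82°  [△WJF]
3. ∠SWU = 82°  [J on WS, F on WU]

∠SWU = 82°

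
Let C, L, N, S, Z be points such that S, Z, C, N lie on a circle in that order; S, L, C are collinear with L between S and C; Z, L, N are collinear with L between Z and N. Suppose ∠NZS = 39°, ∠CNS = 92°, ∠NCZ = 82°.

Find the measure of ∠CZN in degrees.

1. ∠NCS = 39°  [same arc SN]
2. ∠CSN = 49°  [△SCN]
3. ∠CZN = 49°  [same arc CN]

∠CZN = 49°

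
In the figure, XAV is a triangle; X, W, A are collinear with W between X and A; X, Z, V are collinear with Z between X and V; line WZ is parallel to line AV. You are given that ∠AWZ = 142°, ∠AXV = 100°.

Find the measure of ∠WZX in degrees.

1. ∠XWZ = 38°  [linear pair at W on XA]
2. ∠WXZ = 100°  [W on XA, Z on XV]
3. ∠WZX = 42°  [△XWZ]

∠WZX = 42°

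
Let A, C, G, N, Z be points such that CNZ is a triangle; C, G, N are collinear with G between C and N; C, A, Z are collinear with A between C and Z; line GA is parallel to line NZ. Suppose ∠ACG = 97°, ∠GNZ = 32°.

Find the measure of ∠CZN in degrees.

∠CZN = 51°

1. ∠NCZ = 97°  [G on CN, A on CZ]
2. ∠CNZ = 32°  [G on ray NC]
3. ∠CZN = 51°  [△CNZ]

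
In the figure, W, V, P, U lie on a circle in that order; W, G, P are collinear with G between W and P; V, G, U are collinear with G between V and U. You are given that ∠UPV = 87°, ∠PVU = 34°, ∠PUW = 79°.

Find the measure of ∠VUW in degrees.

1. ∠PUV = 59°  [△VPU]
2. ∠PVW = 101°  [cyclic WVPU, opposite ∠V+∠U]
3. ∠PWV = 59°  [same arc VP]
4. ∠VPW = 20°  [△WVP]
5. ∠VUW = 20°  [same arc WV]

∠VUW = 20°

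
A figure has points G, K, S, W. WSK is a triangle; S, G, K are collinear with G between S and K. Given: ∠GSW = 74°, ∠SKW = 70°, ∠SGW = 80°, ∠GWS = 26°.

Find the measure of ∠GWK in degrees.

∠GWK = 10°

1. ∠GKW = 70°  [G on ray KS]
2. ∠KGW = 100°  [linear pair at G on SK]
3. ∠GWK = 10°  [△WGK]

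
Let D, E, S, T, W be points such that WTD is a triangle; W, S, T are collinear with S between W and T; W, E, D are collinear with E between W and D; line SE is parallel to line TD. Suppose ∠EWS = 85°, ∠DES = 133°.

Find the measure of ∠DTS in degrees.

1. ∠SEW = 47°  [linear pair at E on WD]
2. ∠ESW = 48°  [△WSE]
3. ∠EST = 132°  [linear pair at S on WT]
4. ∠DTS = 48°  [SE∥TD, co-interior at T–S]

∠DTS = 48°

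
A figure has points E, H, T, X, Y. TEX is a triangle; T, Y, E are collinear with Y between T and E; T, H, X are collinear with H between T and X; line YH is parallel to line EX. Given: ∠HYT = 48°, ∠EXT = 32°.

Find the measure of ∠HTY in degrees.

1. ∠TEX = 48°  [YH∥EX, corresponding at Y]
2. ∠ETX = 100°  [△TEX]
3. ∠HTY = 100°  [Y on TE, H on TX]

∠HTY = 100°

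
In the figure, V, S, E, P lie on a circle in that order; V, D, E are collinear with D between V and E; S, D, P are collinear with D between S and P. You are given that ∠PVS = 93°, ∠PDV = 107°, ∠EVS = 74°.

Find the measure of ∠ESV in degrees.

∠ESV = 52°

1. ∠PES = 87°  [cyclic VSEP, opposite ∠V+∠E]
2. ∠EDS = 107°  [vertical angles at D]
3. ∠EPS = 74°  [same arc SE]
4. ∠ESP = 19°  [△SEP]
5. ∠SEV = 54°  [△SDE]
6. ∠ESV = 52°  [△VSE]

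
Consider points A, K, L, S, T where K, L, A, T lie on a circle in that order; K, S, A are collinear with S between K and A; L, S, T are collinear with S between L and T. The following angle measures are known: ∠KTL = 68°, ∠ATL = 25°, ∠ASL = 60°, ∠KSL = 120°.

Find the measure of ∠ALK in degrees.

∠ALK = 87°

1. ∠KAL = 68°  [same arc KL]
2. ∠AKL = 25°  [same arc LA]
3. ∠ALK = 87°  [△KLA]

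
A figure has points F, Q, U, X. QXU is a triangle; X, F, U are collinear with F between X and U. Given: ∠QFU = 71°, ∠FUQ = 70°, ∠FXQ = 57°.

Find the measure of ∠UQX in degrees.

1. ∠QUX = 70°  [F on ray UX]
2. ∠QXU = 57°  [F on ray XU]
3. ∠UQX = 53°  [△QXU]

∠UQX = 53°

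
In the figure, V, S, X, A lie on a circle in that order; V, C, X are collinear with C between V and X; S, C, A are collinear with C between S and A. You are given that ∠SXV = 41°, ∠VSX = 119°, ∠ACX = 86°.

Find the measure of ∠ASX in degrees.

∠ASX = 45°

1. ∠SAV = 41°  [same arc VS]
2. ∠ACV = 94°  [linear pair at C on VX]
3. ∠AVX = 45°  [△VCA]
4. ∠ASX = 45°  [same arc XA]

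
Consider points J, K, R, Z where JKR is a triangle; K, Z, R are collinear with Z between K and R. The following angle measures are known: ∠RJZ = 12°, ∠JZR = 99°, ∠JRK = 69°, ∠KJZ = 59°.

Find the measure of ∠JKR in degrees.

∠JKR = 40°

1. ∠JZK = 81°  [linear pair at Z on KR]
2. ∠JKZ = 40°  [△JKZ]
3. ∠JKR = 40°  [Z on ray KR]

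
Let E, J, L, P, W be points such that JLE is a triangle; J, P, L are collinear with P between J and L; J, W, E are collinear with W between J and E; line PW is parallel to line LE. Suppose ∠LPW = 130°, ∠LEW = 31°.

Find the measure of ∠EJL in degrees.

1. ∠JPW = 50°  [linear pair at P on JL]
2. ∠JEL = 31°  [W on ray EJ]
3. ∠ELJ = 50°  [PW∥LE, corresponding at P]
4. ∠EJL = 99°  [△JLE]

∠EJL = 99°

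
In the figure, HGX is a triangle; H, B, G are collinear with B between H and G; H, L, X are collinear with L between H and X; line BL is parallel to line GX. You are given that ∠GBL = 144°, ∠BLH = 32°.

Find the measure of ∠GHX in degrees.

1. ∠HBL = 36°  [linear pair at B on HG]
2. ∠BHL = 112°  [△HBL]
3. ∠GHX = 112°  [B on HG, L on HX]

∠GHX = 112°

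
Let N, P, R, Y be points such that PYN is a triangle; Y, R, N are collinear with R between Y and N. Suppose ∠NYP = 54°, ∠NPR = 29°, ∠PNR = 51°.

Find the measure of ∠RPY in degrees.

1. ∠PYR = 54°  [R on ray YN]
2. ∠NRP = 100°  [△PRN]
3. ∠PRY = 80°  [linear pair at R on YN]
4. ∠RPY = 46°  [△PYR]

∠RPY = 46°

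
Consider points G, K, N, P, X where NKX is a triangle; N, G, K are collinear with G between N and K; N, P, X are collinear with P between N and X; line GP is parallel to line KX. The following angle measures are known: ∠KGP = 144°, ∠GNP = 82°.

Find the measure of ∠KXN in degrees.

∠KXN = 62°

1. ∠NGP = 36°  [linear pair at G on NK]
2. ∠GPN = 62°  [△NGP]
3. ∠KXN = 62°  [GP∥KX, corresponding at P]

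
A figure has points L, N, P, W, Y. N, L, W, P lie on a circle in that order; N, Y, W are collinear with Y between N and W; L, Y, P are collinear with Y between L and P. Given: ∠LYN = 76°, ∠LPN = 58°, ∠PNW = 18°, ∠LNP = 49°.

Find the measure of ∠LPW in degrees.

1. ∠PLW = 18°  [same arc WP]
2. ∠LWP = 131°  [cyclic NLWP, opposite ∠N+∠W]
3. ∠LPW = 31°  [△LWP]

∠LPW = 31°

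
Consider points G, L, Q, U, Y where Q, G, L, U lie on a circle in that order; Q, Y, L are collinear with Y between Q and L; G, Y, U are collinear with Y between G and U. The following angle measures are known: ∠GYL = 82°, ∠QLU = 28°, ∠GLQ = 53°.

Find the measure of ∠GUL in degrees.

1. ∠QYU = 82°  [vertical angles at Y]
2. ∠LYU = 98°  [linear pair at Y on QL]
3. ∠GUL = 54°  [△LYU]

∠GUL = 54°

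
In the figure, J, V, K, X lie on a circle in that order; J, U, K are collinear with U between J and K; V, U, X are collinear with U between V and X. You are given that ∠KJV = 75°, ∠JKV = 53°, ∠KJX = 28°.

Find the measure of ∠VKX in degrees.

1. ∠KXV = 75°  [same arc VK]
2. ∠KVX = 28°  [same arc KX]
3. ∠VKX = 77°  [△VKX]

∠VKX = 77°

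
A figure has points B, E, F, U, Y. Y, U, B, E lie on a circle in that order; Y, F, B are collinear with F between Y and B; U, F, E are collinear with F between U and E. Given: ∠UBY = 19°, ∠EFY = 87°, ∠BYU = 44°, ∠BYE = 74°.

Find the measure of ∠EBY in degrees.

1. ∠BFE = 93°  [linear pair at F on YB]
2. ∠BEU = 44°  [same arc UB]
3. ∠EBY = 43°  [△BFE]

∠EBY = 43°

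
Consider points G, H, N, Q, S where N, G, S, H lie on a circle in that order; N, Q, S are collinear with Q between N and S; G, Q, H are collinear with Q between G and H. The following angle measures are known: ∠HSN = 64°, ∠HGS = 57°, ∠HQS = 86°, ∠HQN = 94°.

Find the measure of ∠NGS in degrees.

1. ∠HGN = 64°  [same arc NH]
2. ∠GQN = 86°  [vertical angles at Q]
3. ∠GQS = 94°  [vertical angles at Q]
4. ∠GNS = 30°  [△NQG]
5. ∠GSN = 29°  [△GQS]
6. ∠NGS = 121°  [△NGS]

∠NGS = 121°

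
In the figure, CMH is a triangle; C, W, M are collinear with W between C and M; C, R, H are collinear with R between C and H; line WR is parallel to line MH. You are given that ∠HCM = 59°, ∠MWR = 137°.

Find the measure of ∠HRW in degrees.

∠HRW = 102°

1. ∠RCW = 59°  [W on CM, R on CH]
2. ∠CWR = 43°  [linear pair at W on CM]
3. ∠CRW = 78°  [△CWR]
4. ∠HRW = 102°  [linear pair at R on CH]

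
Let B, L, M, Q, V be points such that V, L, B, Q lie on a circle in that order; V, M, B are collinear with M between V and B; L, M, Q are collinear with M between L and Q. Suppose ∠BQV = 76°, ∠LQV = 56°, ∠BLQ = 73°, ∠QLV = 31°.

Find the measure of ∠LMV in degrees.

∠LMV = 129°

1. ∠LBV = 56°  [same arc VL]
2. ∠BML = 51°  [△LMB]
3. ∠LMV = 129°  [linear pair at M on VB]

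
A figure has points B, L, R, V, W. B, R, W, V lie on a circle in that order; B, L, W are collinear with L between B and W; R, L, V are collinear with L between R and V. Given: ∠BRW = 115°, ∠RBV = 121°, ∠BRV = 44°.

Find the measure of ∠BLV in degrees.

∠BLV = 94°

1. ∠BVW = 65°  [cyclic BRWV, opposite ∠R+∠V]
2. ∠BVR = 15°  [△BRV]
3. ∠BWV = 44°  [same arc BV]
4. ∠VBW = 71°  [△BWV]
5. ∠BLV = 94°  [△BLV]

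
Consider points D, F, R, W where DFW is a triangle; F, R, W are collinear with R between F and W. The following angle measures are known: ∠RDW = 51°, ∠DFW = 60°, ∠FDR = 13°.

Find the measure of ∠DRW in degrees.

1. ∠DFR = 60°  [R on ray FW]
2. ∠DRF = 107°  [△DFR]
3. ∠DRW = 73°  [linear pair at R on FW]

∠DRW = 73°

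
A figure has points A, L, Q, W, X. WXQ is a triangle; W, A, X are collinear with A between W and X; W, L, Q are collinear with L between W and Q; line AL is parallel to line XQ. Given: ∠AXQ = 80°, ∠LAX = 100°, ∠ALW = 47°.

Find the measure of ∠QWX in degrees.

1. ∠QXW = 80°  [A on ray XW]
2. ∠WQX = 47°  [AL∥XQ, corresponding at L]
3. ∠QWX = 53°  [△WXQ]

∠QWX = 53°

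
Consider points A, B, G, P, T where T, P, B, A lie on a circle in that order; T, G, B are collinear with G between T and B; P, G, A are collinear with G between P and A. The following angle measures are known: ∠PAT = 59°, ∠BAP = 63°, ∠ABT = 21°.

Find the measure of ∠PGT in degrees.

∠PGT = 96°

1. ∠BTP = 63°  [same arc PB]
2. ∠APT = 21°  [same arc TA]
3. ∠PGT = 96°  [△TGP]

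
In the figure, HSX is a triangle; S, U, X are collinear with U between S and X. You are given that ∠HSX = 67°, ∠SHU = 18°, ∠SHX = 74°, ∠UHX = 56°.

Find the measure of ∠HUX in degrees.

1. ∠HSU = 67°  [U on ray SX]
2. ∠HUS = 95°  [△HSU]
3. ∠HUX = 85°  [linear pair at U on SX]

∠HUX = 85°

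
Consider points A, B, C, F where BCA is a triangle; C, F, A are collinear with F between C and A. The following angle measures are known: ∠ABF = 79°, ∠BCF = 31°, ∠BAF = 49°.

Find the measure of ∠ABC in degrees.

∠ABC = 100°

1. ∠ACB = 31°  [F on ray CA]
2. ∠BAC = 49°  [F on ray AC]
3. ∠ABC = 100°  [△BCA]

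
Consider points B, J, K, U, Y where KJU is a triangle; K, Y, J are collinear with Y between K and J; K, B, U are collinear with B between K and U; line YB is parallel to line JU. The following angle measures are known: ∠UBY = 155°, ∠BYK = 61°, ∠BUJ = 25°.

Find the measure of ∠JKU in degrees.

∠JKU = 94°

1. ∠KBY = 25°  [linear pair at B on KU]
2. ∠BKY = 94°  [△KYB]
3. ∠JKU = 94°  [Y on KJ, B on KU]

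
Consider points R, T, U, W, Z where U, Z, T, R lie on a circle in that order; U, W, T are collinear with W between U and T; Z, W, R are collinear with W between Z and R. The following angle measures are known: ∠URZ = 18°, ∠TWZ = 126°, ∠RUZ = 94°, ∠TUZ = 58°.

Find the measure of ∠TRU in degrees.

1. ∠UTZ = 18°  [same arc UZ]
2. ∠TZU = 104°  [△UZT]
3. ∠TRU = 76°  [cyclic UZTR, opposite ∠Z+∠R]

∠TRU = 76°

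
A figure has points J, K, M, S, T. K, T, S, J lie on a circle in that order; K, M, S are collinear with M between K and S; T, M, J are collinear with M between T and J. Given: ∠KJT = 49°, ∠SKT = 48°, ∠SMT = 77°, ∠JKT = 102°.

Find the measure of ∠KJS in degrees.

∠KJS = 97°

1. ∠KST = 49°  [same arc KT]
2. ∠KTS = 83°  [△KTS]
3. ∠KJS = 97°  [cyclic KTSJ, opposite ∠T+∠J]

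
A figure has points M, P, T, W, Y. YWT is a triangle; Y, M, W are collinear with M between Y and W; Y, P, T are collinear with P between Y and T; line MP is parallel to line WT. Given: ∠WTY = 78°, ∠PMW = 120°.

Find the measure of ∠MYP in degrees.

∠MYP = 42°

1. ∠MPY = 78°  [MP∥WT, corresponding at P]
2. ∠PMY = 60°  [linear pair at M on YW]
3. ∠MYP = 42°  [△YMP]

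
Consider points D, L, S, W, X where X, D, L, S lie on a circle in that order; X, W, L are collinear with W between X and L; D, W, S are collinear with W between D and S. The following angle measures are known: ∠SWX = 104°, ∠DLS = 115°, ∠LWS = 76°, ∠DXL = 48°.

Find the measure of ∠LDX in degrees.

1. ∠DXS = 65°  [cyclic XDLS, opposite ∠X+∠L]
2. ∠DWX = 76°  [vertical angles at W]
3. ∠SDX = 56°  [△XWD]
4. ∠DSX = 59°  [△XDS]
5. ∠DLX = 59°  [same arc XD]
6. ∠LDX = 73°  [△XDL]

∠LDX = 73°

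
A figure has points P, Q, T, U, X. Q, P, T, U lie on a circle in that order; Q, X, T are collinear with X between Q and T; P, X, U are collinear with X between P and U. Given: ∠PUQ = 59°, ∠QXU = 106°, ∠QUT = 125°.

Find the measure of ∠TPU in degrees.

∠TPU = 15°

1. ∠PTQ = 59°  [same arc QP]
2. ∠PXT = 106°  [vertical angles at X]
3. ∠TPU = 15°  [△PXT]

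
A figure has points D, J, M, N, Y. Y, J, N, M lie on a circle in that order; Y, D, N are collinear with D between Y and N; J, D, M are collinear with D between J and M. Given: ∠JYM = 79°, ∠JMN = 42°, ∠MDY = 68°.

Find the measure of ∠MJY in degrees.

1. ∠JYN = 42°  [same arc JN]
2. ∠JDN = 68°  [vertical angles at D]
3. ∠JDY = 112°  [linear pair at D on YN]
4. ∠MJY = 26°  [△YDJ]

∠MJY = 26°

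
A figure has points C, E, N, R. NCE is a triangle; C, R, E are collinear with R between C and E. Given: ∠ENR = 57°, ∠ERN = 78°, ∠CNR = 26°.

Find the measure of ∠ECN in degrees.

1. ∠CRN = 102°  [linear pair at R on CE]
2. ∠NCR = 52°  [△NCR]
3. ∠ECN = 52°  [R on ray CE]

∠ECN = 52°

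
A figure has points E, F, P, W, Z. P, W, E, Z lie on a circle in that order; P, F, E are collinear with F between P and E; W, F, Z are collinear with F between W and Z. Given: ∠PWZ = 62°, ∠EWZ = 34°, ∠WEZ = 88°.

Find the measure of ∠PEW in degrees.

1. ∠PEZ = 62°  [same arc PZ]
2. ∠EPZ = 34°  [same arc EZ]
3. ∠EZW = 58°  [△WEZ]
4. ∠EZP = 84°  [△PEZ]
5. ∠EPW = 58°  [same arc WE]
6. ∠EWP = 96°  [cyclic PWEZ, opposite ∠W+∠Z]
7. ∠PEW = 26°  [△PWE]

∠PEW = 26°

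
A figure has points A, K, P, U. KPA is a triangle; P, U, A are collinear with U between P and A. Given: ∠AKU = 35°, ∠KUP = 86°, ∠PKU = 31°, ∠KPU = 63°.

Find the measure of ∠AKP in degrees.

∠AKP = 66°

1. ∠AUK = 94°  [linear pair at U on PA]
2. ∠APK = 63°  [U on ray PA]
3. ∠KAU = 51°  [△KUA]
4. ∠KAP = 51°  [U on ray AP]
5. ∠AKP = 66°  [△KPA]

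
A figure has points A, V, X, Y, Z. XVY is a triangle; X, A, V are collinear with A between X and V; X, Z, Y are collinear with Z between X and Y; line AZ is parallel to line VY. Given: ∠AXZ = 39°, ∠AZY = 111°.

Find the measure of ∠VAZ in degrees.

1. ∠AZX = 69°  [linear pair at Z on XY]
2. ∠XAZ = 72°  [△XAZ]
3. ∠VAZ = 108°  [linear pair at A on XV]

∠VAZ = 108°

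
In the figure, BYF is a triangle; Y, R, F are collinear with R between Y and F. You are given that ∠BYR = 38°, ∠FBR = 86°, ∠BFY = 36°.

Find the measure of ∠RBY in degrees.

1. ∠BFR = 36°  [R on ray FY]
2. ∠BRF = 58°  [△BRF]
3. ∠BRY = 122°  [linear pair at R on YF]
4. ∠RBY = 20°  [△BYR]

∠RBY = 20°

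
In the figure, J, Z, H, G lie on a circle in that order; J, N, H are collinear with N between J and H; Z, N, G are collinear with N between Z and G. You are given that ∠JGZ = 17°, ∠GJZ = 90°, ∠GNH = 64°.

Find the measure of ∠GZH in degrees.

∠GZH = 47°

1. ∠JHZ = 17°  [same arc JZ]
2. ∠JNZ = 64°  [vertical angles at N]
3. ∠HNZ = 116°  [linear pair at N on JH]
4. ∠GZH = 47°  [△ZNH]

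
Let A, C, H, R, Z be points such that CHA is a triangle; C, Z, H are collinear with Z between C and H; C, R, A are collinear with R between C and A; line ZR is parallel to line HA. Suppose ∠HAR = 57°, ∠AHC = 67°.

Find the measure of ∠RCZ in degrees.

1. ∠CAH = 57°  [R on ray AC]
2. ∠ACH = 56°  [△CHA]
3. ∠RCZ = 56°  [Z on CH, R on CA]

∠RCZ = 56°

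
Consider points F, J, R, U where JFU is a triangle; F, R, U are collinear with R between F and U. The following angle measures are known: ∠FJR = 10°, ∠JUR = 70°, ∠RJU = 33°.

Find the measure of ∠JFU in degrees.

∠JFU = 67°

1. ∠JRU = 77°  [△JRU]
2. ∠FRJ = 103°  [linear pair at R on FU]
3. ∠JFR = 67°  [△JFR]
4. ∠JFU = 67°  [R on ray FU]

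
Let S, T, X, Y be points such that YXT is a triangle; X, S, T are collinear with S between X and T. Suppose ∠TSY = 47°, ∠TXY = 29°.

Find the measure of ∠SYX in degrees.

∠SYX = 18°

1. ∠XSY = 133°  [linear pair at S on XT]
2. ∠SXY = 29°  [S on ray XT]
3. ∠SYX = 18°  [△YXS]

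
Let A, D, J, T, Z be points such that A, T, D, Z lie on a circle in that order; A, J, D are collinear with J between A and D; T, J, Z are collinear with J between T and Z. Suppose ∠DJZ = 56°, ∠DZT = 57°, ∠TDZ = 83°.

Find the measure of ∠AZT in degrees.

∠AZT = 16°

1. ∠AJT = 56°  [vertical angles at J]
2. ∠DAT = 57°  [same arc TD]
3. ∠TAZ = 97°  [cyclic ATDZ, opposite ∠A+∠D]
4. ∠ATZ = 67°  [△AJT]
5. ∠AZT = 16°  [△ATZ]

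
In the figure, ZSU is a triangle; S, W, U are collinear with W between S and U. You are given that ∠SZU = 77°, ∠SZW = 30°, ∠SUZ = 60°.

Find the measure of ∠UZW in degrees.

∠UZW = 47°

1. ∠USZ = 43°  [△ZSU]
2. ∠WUZ = 60°  [W on ray US]
3. ∠WSZ = 43°  [W on ray SU]
4. ∠SWZ = 107°  [△ZSW]
5. ∠UWZ = 73°  [linear pair at W on SU]
6. ∠UZW = 47°  [△ZWU]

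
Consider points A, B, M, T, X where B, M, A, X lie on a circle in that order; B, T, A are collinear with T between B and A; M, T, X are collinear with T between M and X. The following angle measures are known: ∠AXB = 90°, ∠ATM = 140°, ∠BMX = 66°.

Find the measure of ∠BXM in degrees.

1. ∠AMB = 90°  [cyclic BMAX, opposite ∠M+∠X]
2. ∠BTM = 40°  [linear pair at T on BA]
3. ∠ABM = 74°  [△BTM]
4. ∠BAM = 16°  [△BMA]
5. ∠BXM = 16°  [same arc BM]

∠BXM = 16°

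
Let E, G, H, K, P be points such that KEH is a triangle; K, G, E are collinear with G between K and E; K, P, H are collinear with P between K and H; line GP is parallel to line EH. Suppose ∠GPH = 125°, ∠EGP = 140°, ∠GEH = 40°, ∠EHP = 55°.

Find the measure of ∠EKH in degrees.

1. ∠HEK = 40°  [G on ray EK]
2. ∠EHK = 55°  [P on ray HK]
3. ∠EKH = 85°  [△KEH]

∠EKH = 85°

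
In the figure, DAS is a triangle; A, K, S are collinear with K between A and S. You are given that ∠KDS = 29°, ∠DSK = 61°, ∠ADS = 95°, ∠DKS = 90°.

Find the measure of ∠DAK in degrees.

∠DAK = 24°

1. ∠ASD = 61°  [K on ray SA]
2. ∠DAS = 24°  [△DAS]
3. ∠DAK = 24°  [K on ray AS]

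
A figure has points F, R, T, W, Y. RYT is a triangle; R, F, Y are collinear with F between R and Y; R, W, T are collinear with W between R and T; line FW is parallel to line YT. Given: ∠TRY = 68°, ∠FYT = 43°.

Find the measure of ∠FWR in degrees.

1. ∠RYT = 43°  [F on ray YR]
2. ∠RTY = 69°  [△RYT]
3. ∠FWR = 69°  [FW∥YT, corresponding at W]

∠FWR = 69°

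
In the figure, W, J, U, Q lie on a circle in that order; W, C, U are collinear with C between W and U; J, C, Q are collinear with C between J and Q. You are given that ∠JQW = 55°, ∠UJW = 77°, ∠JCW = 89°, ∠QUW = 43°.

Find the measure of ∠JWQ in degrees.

∠JWQ = 82°

1. ∠JUW = 55°  [same arc WJ]
2. ∠JWU = 48°  [△WJU]
3. ∠QJW = 43°  [△WCJ]
4. ∠JWQ = 82°  [△WJQ]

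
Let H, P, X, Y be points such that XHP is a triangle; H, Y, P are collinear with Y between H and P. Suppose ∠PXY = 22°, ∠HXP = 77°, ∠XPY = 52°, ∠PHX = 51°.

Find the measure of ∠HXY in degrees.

1. ∠PYX = 106°  [△XYP]
2. ∠XHY = 51°  [Y on ray HP]
3. ∠HYX = 74°  [linear pair at Y on HP]
4. ∠HXY = 55°  [△XHY]

∠HXY = 55°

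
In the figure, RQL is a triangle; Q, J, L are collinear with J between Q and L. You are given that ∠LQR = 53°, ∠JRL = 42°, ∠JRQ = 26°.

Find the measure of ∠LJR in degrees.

1. ∠JQR = 53°  [J on ray QL]
2. ∠QJR = 101°  [△RQJ]
3. ∠LJR = 79°  [linear pair at J on QL]

∠LJR = 79°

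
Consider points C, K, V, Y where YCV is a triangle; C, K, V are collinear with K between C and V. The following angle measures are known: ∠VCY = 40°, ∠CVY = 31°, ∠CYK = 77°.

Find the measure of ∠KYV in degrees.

∠KYV = 32°

1. ∠KCY = 40°  [K on ray CV]
2. ∠KVY = 31°  [K on ray VC]
3. ∠CKY = 63°  [△YCK]
4. ∠VKY = 117°  [linear pair at K on CV]
5. ∠KYV = 32°  [△YKV]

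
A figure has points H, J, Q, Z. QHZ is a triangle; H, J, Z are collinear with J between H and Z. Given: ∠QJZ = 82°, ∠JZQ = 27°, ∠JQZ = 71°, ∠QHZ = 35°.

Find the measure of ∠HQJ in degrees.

1. ∠HJQ = 98°  [linear pair at J on HZ]
2. ∠JHQ = 35°  [J on ray HZ]
3. ∠HQJ = 47°  [△QHJ]

∠HQJ = 47°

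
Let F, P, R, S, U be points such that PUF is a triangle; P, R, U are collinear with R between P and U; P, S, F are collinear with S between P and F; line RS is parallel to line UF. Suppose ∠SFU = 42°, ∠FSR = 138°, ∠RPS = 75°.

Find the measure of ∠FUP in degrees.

∠FUP = 63°

1. ∠PFU = 42°  [S on ray FP]
2. ∠FPU = 75°  [R on PU, S on PF]
3. ∠FUP = 63°  [△PUF]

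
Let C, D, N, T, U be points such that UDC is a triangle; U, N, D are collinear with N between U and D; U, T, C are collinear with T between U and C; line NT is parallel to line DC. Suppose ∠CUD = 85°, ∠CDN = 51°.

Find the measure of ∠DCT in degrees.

∠DCT = 44°

1. ∠CDU = 51°  [N on ray DU]
2. ∠DCU = 44°  [△UDC]
3. ∠DCT = 44°  [T on ray CU]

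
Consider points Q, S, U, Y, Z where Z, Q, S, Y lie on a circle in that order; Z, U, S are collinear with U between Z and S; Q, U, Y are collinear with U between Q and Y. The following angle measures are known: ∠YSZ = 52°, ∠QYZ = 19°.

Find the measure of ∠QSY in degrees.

∠QSY = 71°

1. ∠YQZ = 52°  [same arc ZY]
2. ∠QZY = 109°  [△ZQY]
3. ∠QSY = 71°  [cyclic ZQSY, opposite ∠Z+∠S]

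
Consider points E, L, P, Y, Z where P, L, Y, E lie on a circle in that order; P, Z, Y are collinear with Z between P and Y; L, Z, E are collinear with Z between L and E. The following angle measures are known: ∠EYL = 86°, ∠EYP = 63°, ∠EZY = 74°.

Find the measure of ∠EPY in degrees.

1. ∠EPL = 94°  [cyclic PLYE, opposite ∠P+∠Y]
2. ∠ELP = 63°  [same arc PE]
3. ∠EZP = 106°  [linear pair at Z on PY]
4. ∠LEP = 23°  [△PLE]
5. ∠EPY = 51°  [△PZE]

∠EPY = 51°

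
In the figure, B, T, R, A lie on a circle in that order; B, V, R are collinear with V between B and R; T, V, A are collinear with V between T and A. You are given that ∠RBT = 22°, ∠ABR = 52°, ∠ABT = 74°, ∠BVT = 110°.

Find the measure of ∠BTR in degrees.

∠BTR = 100°

1. ∠ATR = 52°  [same arc RA]
2. ∠RVT = 70°  [linear pair at V on BR]
3. ∠BRT = 58°  [△TVR]
4. ∠BTR = 100°  [△BTR]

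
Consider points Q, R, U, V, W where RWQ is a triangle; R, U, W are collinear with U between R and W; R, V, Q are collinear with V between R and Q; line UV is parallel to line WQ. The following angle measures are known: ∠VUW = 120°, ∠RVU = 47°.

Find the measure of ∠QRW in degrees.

∠QRW = 73°

1. ∠RUV = 60°  [linear pair at U on RW]
2. ∠URV = 73°  [△RUV]
3. ∠QRW = 73°  [U on RW, V on RQ]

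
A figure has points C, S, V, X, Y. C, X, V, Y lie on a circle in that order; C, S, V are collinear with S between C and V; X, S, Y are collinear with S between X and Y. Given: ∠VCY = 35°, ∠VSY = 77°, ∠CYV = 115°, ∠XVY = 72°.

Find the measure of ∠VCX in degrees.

1. ∠CVY = 30°  [△CVY]
2. ∠CSX = 77°  [vertical angles at S]
3. ∠CXY = 30°  [same arc CY]
4. ∠VCX = 73°  [△CSX]

∠VCX = 73°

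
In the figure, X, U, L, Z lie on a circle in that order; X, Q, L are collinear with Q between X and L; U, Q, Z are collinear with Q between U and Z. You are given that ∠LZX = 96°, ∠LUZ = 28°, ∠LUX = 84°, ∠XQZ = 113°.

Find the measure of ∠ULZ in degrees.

∠ULZ = 95°

1. ∠LXZ = 28°  [same arc LZ]
2. ∠LQZ = 67°  [linear pair at Q on XL]
3. ∠XLZ = 56°  [△XLZ]
4. ∠LZU = 57°  [△LQZ]
5. ∠ULZ = 95°  [△ULZ]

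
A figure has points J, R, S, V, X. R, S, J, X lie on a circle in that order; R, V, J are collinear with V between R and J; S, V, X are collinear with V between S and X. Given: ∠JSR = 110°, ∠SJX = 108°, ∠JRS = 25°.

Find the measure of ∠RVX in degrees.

1. ∠RJS = 45°  [△RSJ]
2. ∠JXS = 25°  [same arc SJ]
3. ∠RXS = 45°  [same arc RS]
4. ∠JSX = 47°  [△SJX]
5. ∠JRX = 47°  [same arc JX]
6. ∠RVX = 88°  [△RVX]

∠RVX = 88°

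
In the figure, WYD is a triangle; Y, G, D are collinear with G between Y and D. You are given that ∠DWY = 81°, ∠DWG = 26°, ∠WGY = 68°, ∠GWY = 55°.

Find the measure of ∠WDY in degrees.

1. ∠GYW = 57°  [△WYG]
2. ∠DYW = 57°  [G on ray YD]
3. ∠WDY = 42°  [△WYD]

∠WDY = 42°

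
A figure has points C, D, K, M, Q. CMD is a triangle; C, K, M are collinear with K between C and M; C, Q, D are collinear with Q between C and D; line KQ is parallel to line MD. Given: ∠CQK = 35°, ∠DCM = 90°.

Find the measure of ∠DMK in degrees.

∠DMK = 55°

1. ∠CDM = 35°  [KQ∥MD, corresponding at Q]
2. ∠CMD = 55°  [△CMD]
3. ∠DMK = 55°  [K on ray MC]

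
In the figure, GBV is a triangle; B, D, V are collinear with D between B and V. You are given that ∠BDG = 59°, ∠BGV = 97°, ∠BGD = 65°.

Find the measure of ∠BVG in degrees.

1. ∠DBG = 56°  [△GBD]
2. ∠GBV = 56°  [D on ray BV]
3. ∠BVG = 27°  [△GBV]

∠BVG = 27°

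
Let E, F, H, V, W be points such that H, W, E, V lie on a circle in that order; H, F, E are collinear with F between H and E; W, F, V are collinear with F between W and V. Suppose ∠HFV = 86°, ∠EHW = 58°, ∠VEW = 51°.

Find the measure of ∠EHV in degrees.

∠EHV = 71°

1. ∠EVW = 58°  [same arc WE]
2. ∠EWV = 71°  [△WEV]
3. ∠EHV = 71°  [same arc EV]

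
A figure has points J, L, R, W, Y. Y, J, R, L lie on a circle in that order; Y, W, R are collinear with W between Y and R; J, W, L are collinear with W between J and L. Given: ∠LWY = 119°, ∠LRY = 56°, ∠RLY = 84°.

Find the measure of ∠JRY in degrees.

1. ∠JWR = 119°  [vertical angles at W]
2. ∠LJY = 56°  [same arc YL]
3. ∠RJY = 96°  [cyclic YJRL, opposite ∠J+∠L]
4. ∠JWY = 61°  [linear pair at W on YR]
5. ∠JYR = 63°  [△YWJ]
6. ∠JRY = 21°  [△YJR]

∠JRY = 21°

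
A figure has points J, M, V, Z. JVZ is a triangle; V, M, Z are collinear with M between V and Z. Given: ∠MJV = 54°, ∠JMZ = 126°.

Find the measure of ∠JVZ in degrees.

∠JVZ = 72°

1. ∠JMV = 54°  [linear pair at M on VZ]
2. ∠JVM = 72°  [△JVM]
3. ∠JVZ = 72°  [M on ray VZ]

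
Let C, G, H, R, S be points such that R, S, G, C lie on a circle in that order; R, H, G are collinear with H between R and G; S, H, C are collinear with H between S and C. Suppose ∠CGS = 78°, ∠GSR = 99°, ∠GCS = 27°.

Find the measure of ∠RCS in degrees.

1. ∠GRS = 27°  [same arc SG]
2. ∠RGS = 54°  [△RSG]
3. ∠RCS = 54°  [same arc RS]

∠RCS = 54°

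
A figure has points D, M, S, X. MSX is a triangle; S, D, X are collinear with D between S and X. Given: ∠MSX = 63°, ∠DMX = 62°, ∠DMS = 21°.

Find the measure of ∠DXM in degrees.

∠DXM = 34°

1. ∠DSM = 63°  [D on ray SX]
2. ∠MDS = 96°  [△MSD]
3. ∠MDX = 84°  [linear pair at D on SX]
4. ∠DXM = 34°  [△MDX]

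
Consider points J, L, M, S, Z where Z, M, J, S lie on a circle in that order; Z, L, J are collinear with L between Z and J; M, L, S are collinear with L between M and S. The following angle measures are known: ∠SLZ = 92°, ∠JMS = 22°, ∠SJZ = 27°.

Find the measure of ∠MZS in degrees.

∠MZS = 87°

1. ∠JZS = 22°  [same arc JS]
2. ∠SMZ = 27°  [same arc ZS]
3. ∠MSZ = 66°  [△ZLS]
4. ∠MZS = 87°  [△ZMS]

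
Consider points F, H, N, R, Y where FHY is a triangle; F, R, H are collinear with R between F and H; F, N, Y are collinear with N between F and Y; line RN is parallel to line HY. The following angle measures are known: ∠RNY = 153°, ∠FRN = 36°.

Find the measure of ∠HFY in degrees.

∠HFY = 117°

1. ∠FNR = 27°  [linear pair at N on FY]
2. ∠NFR = 117°  [△FRN]
3. ∠HFY = 117°  [R on FH, N on FY]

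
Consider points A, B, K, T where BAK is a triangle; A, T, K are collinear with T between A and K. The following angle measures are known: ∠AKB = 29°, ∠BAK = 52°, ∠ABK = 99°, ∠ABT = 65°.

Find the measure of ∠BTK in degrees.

∠BTK = 117°

1. ∠BAT = 52°  [T on ray AK]
2. ∠ATB = 63°  [△BAT]
3. ∠BTK = 117°  [linear pair at T on AK]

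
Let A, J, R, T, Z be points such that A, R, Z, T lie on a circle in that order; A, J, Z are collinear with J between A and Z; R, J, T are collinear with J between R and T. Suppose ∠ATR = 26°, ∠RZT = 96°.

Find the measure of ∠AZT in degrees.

∠AZT = 70°

1. ∠RAT = 84°  [cyclic ARZT, opposite ∠A+∠Z]
2. ∠ART = 70°  [△ART]
3. ∠AZT = 70°  [same arc AT]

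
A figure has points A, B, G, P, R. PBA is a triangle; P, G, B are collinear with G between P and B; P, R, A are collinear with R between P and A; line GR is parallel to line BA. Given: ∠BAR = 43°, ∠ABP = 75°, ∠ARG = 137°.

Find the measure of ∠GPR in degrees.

∠GPR = 62°

1. ∠BAP = 43°  [R on ray AP]
2. ∠APB = 62°  [△PBA]
3. ∠GPR = 62°  [G on PB, R on PA]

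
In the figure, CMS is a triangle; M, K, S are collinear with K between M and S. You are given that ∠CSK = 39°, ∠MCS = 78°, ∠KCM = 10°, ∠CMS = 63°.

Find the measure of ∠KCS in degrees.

∠KCS = 68°

1. ∠CMK = 63°  [K on ray MS]
2. ∠CKM = 107°  [△CMK]
3. ∠CKS = 73°  [linear pair at K on MS]
4. ∠KCS = 68°  [△CKS]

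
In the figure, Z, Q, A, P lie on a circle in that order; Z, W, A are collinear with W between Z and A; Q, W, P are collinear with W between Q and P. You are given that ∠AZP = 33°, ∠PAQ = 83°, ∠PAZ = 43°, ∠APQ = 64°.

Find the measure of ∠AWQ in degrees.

∠AWQ = 107°

1. ∠PQZ = 43°  [same arc ZP]
2. ∠AZQ = 64°  [same arc QA]
3. ∠QWZ = 73°  [△ZWQ]
4. ∠AWQ = 107°  [linear pair at W on ZA]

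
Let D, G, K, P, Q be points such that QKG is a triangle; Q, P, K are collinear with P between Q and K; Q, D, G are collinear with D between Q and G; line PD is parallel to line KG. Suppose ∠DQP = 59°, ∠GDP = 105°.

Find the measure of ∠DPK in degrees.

1. ∠PDQ = 75°  [linear pair at D on QG]
2. ∠DPQ = 46°  [△QPD]
3. ∠DPK = 134°  [linear pair at P on QK]

∠DPK = 134°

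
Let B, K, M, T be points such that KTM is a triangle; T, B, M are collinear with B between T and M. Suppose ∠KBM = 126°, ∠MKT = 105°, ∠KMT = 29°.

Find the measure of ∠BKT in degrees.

1. ∠KBT = 54°  [linear pair at B on TM]
2. ∠KTM = 46°  [△KTM]
3. ∠BTK = 46°  [B on ray TM]
4. ∠BKT = 80°  [△KTB]

∠BKT = 80°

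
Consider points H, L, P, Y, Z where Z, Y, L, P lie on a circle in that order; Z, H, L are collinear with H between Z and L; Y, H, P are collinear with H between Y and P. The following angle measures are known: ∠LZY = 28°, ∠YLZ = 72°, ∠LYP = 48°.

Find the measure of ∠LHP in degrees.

1. ∠YPZ = 72°  [same arc ZY]
2. ∠LZP = 48°  [same arc LP]
3. ∠PHZ = 60°  [△ZHP]
4. ∠LHP = 120°  [linear pair at H on ZL]

∠LHP = 120°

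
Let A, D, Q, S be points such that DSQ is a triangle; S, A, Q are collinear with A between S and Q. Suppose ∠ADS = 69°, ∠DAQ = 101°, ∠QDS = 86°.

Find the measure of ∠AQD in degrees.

1. ∠DAS = 79°  [linear pair at A on SQ]
2. ∠ASD = 32°  [△DSA]
3. ∠DSQ = 32°  [A on ray SQ]
4. ∠DQS = 62°  [△DSQ]
5. ∠AQD = 62°  [A on ray QS]

∠AQD = 62°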